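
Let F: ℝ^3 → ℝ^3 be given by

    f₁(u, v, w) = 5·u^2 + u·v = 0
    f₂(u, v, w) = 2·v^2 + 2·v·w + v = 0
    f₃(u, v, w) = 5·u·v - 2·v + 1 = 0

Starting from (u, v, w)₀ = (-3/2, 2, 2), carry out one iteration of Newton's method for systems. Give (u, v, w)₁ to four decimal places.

(-0.7392, 0.9061, 1.0551)

At (-3/2, 2, 2): F = (8.2500, 18.0000, -18.0000).
Jacobian J = [[10·u + v, u, 0], [0, 4·v + 2·w + 1, 2·v], [5·v, 5·u - 2, 0]].
At the point, J = [[-13.0000, -1.5000, 0.0000], [0.0000, 13.0000, 4.0000], [10.0000, -9.5000, 0.0000]] (det J = -554.0000).
Solving J·Δ = −F gives Δ = (0.7608, -1.0939, -0.9449).
Then the next iterate is (u, v, w)₁ = (-0.7392, 0.9061, 1.0551).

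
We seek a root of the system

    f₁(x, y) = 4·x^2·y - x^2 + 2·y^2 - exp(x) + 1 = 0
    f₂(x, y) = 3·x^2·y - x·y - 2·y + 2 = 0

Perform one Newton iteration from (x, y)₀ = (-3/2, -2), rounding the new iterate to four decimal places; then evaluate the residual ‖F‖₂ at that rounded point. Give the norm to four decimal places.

At (-3/2, -2): F = (-11.473130, -10.5000).
Jacobian J = [[8·x·y - 2·x - exp(x), 4·x^2 + 4·y], [6·x·y - y, 3·x^2 - x - 2]].
At the point, J = [[26.776870, 1.0000], [20.0000, 6.2500]] (det J = 147.355436).
Solving J·Δ = −F gives Δ = (0.4154, 0.3508).
Then the next iterate is (x, y)₁ = (-1.0846, -1.6492).
Re-evaluating at (-1.0846, -1.6492): F = (-2.834866, -2.310467), so ‖F‖₂ = 3.6571.

3.6571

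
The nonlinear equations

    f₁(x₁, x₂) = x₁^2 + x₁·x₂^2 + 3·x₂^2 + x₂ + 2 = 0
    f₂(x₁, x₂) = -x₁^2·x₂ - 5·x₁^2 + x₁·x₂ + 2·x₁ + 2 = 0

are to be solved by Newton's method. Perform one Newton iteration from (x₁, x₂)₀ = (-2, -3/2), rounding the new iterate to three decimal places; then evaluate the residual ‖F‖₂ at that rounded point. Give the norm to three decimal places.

3.018

At (-2, -3/2): F = (6.750, -13.000).
Jacobian J = [[2·x₁ + x₂^2, 2·x₁·x₂ + 6·x₂ + 1], [-2·x₁·x₂ - 10·x₁ + x₂ + 2, -x₁^2 + x₁]].
At the point, J = [[-1.750, -2.000], [14.500, -6.000]] (det J = 39.500).
Solving J·Δ = −F gives Δ = (1.684, 1.902).
Then the next iterate is (x₁, x₂)₁ = (-0.316, 0.402).
Re-evaluating at (-0.316, 0.402): F = (2.93560, 0.70155), so ‖F‖₂ = 3.018.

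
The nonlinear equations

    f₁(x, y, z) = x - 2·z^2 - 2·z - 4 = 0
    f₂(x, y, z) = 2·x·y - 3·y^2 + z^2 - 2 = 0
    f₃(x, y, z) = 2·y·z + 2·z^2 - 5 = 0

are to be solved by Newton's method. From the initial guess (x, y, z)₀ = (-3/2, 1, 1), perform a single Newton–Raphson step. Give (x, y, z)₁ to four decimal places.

At (-3/2, 1, 1): F = (-9.5000, -7.0000, -1.0000).
Jacobian J = [[1, 0, -4·z - 2], [2·y, 2·x - 6·y, 2·z], [0, 2·z, 2·y + 4·z]].
At the point, J = [[1.0000, 0.0000, -6.0000], [2.0000, -9.0000, 2.0000], [0.0000, 2.0000, 6.0000]] (det J = -82.0000).
Solving J·Δ = −F gives Δ = (8.4024, 1.0488, -0.1829).
Then the next iterate is (x, y, z)₁ = (6.9024, 2.0488, 0.8171).

(6.9024, 2.0488, 0.8171)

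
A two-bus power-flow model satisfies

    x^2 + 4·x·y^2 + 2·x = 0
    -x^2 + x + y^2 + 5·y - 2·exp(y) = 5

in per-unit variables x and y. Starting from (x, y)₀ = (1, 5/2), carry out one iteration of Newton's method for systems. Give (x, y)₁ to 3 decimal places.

(0.521, 1.794)

At (1, 5/2): F = (28.000, -10.61499).
Jacobian J = [[2·x + 4·y^2 + 2, 8·x·y], [-2·x + 1, 2·y - 2·exp(y) + 5]].
At the point, J = [[29.000, 20.000], [-1.000, -14.36499]] (det J = -396.58465).
Solving J·Δ = −F gives Δ = (-0.479, -0.706).
Then the next iterate is (x, y)₁ = (0.521, 1.794).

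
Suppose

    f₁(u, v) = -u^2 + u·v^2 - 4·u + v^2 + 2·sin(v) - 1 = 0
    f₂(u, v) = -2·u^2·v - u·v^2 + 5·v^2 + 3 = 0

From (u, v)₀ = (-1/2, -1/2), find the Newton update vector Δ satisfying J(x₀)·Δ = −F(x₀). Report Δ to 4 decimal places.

(0.2934, 0.7097)

At (-1/2, -1/2): F = (-0.083851, 4.6250).
Jacobian J = [[-2·u + v^2 - 4, 2·u·v + 2·v + 2·cos(v)], [-4·u·v - v^2, -2·u^2 - 2·u·v + 10·v]].
At the point, J = [[-2.7500, 1.255165], [-1.2500, -6.0000]] (det J = 18.068956).
Solving J·Δ = −F gives Δ = (0.2934, 0.7097).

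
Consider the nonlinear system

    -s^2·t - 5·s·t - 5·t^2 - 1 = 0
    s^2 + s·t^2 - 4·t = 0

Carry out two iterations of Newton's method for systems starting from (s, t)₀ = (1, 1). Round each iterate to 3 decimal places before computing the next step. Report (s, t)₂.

(0.584, -0.005)

At (1, 1): F = (-12.000, -2.000).
Jacobian J = [[-2·s·t - 5·t, -s^2 - 5·s - 10·t], [2·s + t^2, 2·s·t - 4]].
At the point, J = [[-7.000, -16.000], [3.000, -2.000]] (det J = 62.000).
Solving J·Δ = −F gives Δ = (0.129, -0.806).
Then the next iterate is (s, t)₁ = (1.129, 0.194).
Round to (1.129, 0.194) and repeat: F = (-2.53059, 0.54113), J = [[-1.40805, -8.85964], [2.29564, -3.56195]].
Δ = (-0.545, -0.199), so (s, t)₂ = (0.584, -0.005).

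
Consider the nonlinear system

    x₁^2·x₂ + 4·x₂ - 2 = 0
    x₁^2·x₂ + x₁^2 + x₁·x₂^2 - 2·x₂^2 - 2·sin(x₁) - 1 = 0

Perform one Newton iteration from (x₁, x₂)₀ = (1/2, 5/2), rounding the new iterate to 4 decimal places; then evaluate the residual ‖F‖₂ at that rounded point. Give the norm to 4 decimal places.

2.2243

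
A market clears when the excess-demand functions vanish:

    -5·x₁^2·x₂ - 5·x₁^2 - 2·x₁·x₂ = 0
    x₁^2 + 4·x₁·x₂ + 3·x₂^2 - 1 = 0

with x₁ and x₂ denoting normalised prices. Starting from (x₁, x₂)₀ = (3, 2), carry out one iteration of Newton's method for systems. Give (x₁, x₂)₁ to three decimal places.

At (3, 2): F = (-147.000, 44.000).
Jacobian J = [[-10·x₁·x₂ - 10·x₁ - 2·x₂, -5·x₁^2 - 2·x₁], [2·x₁ + 4·x₂, 4·x₁ + 6·x₂]].
At the point, J = [[-94.000, -51.000], [14.000, 24.000]] (det J = -1542.000).
Solving J·Δ = −F gives Δ = (-0.833, -1.348).
Then the next iterate is (x₁, x₂)₁ = (2.167, 0.652).

(2.167, 0.652)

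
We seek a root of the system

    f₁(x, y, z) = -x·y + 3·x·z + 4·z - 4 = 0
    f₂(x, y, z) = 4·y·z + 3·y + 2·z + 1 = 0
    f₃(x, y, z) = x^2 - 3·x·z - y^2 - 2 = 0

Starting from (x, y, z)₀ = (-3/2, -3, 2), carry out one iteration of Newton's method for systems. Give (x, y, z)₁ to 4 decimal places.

(-0.7814, -1.2815, 1.0903)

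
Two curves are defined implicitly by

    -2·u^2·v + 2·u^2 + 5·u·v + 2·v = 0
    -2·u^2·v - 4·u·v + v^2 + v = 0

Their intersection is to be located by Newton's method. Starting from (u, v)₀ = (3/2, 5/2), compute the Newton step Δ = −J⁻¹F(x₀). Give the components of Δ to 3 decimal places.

At (3/2, 5/2): F = (17.000, -17.500).
Jacobian J = [[-4·u·v + 4·u + 5·v, -2·u^2 + 5·u + 2], [-4·u·v - 4·v, -2·u^2 - 4·u + 2·v + 1]].
At the point, J = [[3.500, 5.000], [-25.000, -4.500]] (det J = 109.250).
Solving J·Δ = −F gives Δ = (-0.101, -3.330).

(-0.101, -3.330)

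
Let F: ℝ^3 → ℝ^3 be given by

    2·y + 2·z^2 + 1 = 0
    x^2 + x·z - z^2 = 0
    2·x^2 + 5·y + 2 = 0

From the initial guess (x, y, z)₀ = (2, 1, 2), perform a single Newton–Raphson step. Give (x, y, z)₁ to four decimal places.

(0.9904, -0.3846, 0.9712)

At (2, 1, 2): F = (11.0000, 4.0000, 15.0000).
Jacobian J = [[0, 2, 4·z], [2·x + z, 0, x - 2·z], [4·x, 5, 0]].
At the point, J = [[0.0000, 2.0000, 8.0000], [6.0000, 0.0000, -2.0000], [8.0000, 5.0000, 0.0000]] (det J = 208.0000).
Solving J·Δ = −F gives Δ = (-1.0096, -1.3846, -1.0288).
Then the next iterate is (x, y, z)₁ = (0.9904, -0.3846, 0.9712).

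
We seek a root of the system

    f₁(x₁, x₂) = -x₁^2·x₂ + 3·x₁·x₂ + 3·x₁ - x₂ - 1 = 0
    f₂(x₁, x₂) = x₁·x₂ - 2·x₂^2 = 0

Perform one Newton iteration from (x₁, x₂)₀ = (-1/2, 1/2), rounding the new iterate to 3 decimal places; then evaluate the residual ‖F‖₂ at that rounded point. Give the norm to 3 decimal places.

At (-1/2, 1/2): F = (-3.875, -0.750).
Jacobian J = [[-2·x₁·x₂ + 3·x₂ + 3, -x₁^2 + 3·x₁ - 1], [x₂, x₁ - 4·x₂]].
At the point, J = [[5.000, -2.750], [0.500, -2.500]] (det J = -11.125).
Solving J·Δ = −F gives Δ = (0.685, -0.163).
Then the next iterate is (x₁, x₂)₁ = (0.185, 0.337).
Re-evaluating at (0.185, 0.337): F = (-0.60650, -0.16479), so ‖F‖₂ = 0.628.

0.628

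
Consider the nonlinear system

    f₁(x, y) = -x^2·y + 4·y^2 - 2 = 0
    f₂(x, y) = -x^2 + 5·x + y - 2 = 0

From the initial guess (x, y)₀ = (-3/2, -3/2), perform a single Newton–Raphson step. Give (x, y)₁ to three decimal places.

(0.130, -1.287)

At (-3/2, -3/2): F = (10.375, -13.250).
Jacobian J = [[-2·x·y, -x^2 + 8·y], [-2·x + 5, 1]].
At the point, J = [[-4.500, -14.250], [8.000, 1.000]] (det J = 109.500).
Solving J·Δ = −F gives Δ = (1.630, 0.213).
Then the next iterate is (x, y)₁ = (0.130, -1.287).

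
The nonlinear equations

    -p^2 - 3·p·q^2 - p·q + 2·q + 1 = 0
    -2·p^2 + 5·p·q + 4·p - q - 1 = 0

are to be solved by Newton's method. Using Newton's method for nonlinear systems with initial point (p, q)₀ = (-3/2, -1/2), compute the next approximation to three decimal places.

(-0.953, -0.870)

At (-3/2, -1/2): F = (-1.875, -7.250).
Jacobian J = [[-2·p - 3·q^2 - q, -6·p·q - p + 2], [-4·p + 5·q + 4, 5·p - 1]].
At the point, J = [[2.750, -1.000], [7.500, -8.500]] (det J = -15.875).
Solving J·Δ = −F gives Δ = (0.547, -0.370).
Then the next iterate is (p, q)₁ = (-0.953, -0.870).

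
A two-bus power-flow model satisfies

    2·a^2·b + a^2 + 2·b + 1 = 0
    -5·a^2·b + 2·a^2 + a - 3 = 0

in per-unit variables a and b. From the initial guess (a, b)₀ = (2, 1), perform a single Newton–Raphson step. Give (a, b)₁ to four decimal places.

At (2, 1): F = (15.0000, -13.0000).
Jacobian J = [[4·a·b + 2·a, 2·a^2 + 2], [-10·a·b + 4·a + 1, -5·a^2]].
At the point, J = [[12.0000, 10.0000], [-11.0000, -20.0000]] (det J = -130.0000).
Solving J·Δ = −F gives Δ = (-1.3077, 0.0692).
Then the next iterate is (a, b)₁ = (0.6923, 1.0692).

(0.6923, 1.0692)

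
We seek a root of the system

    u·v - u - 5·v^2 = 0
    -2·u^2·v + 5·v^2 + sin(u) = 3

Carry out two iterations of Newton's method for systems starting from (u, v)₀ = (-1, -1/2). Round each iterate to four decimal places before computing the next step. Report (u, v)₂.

At (-1, -1/2): F = (0.2500, -1.591471).
Jacobian J = [[v - 1, u - 10·v], [-4·u·v + cos(u), -2·u^2 + 10·v]].
At the point, J = [[-1.5000, 4.0000], [-1.459698, -7.0000]] (det J = 16.338791).
Solving J·Δ = −F gives Δ = (-0.2825, -0.1684).
Then the next iterate is (u, v)₁ = (-1.2825, -0.6684).
Round to (-1.2825, -0.6684) and repeat: F = (-0.094070, 0.473840), J = [[-1.6684, 5.4015], [-3.144573, -9.973612]].
Δ = (0.0482, 0.0323), so (u, v)₂ = (-1.2343, -0.6361).

(-1.2343, -0.6361)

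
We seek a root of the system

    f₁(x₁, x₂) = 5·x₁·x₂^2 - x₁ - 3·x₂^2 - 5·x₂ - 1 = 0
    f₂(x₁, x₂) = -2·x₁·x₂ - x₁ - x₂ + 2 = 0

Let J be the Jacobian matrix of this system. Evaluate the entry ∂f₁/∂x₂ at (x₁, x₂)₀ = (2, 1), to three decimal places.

∂f₁/∂x₂ = 10·x₁·x₂ - 6·x₂ - 5.
At (2, 1) this is 9.000.

9.000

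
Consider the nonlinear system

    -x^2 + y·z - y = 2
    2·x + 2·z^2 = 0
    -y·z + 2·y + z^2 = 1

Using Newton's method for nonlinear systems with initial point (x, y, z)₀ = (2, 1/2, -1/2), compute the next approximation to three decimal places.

(0.330, 0.648, 0.080)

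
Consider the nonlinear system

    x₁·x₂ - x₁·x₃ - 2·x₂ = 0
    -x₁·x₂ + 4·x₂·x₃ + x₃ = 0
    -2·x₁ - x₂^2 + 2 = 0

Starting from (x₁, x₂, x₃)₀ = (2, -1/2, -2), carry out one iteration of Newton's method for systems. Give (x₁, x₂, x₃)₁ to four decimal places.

(0.9383, -0.3735, -0.7963)

At (2, -1/2, -2): F = (4.0000, 3.0000, -2.2500).
Jacobian J = [[x₂ - x₃, x₁ - 2, -x₁], [-x₂, -x₁ + 4·x₃, 4·x₂ + 1], [-2, -2·x₂, 0]].
At the point, J = [[1.5000, 0.0000, -2.0000], [0.5000, -10.0000, -1.0000], [-2.0000, 1.0000, 0.0000]] (det J = 40.5000).
Solving J·Δ = −F gives Δ = (-1.0617, 0.1265, 1.2037).
Then the next iterate is (x₁, x₂, x₃)₁ = (0.9383, -0.3735, -0.7963).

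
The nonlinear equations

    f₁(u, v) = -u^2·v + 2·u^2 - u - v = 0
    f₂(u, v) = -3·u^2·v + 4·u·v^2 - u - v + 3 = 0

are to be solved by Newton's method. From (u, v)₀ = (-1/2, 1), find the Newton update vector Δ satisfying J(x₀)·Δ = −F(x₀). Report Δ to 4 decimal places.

(-0.0592, -0.1053)

At (-1/2, 1): F = (-0.2500, -0.2500).
Jacobian J = [[-2·u·v + 4·u - 1, -u^2 - 1], [-6·u·v + 4·v^2 - 1, -3·u^2 + 8·u·v - 1]].
At the point, J = [[-2.0000, -1.2500], [6.0000, -5.7500]] (det J = 19.0000).
Solving J·Δ = −F gives Δ = (-0.0592, -0.1053).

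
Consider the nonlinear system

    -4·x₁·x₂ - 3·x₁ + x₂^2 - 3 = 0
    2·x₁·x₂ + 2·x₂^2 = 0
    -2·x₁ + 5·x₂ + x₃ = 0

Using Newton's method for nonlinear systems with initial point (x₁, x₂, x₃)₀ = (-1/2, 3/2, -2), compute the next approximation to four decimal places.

(-0.4375, 0.8625, -5.1875)

At (-1/2, 3/2, -2): F = (3.7500, 3.0000, 6.5000).
Jacobian J = [[-4·x₂ - 3, -4·x₁ + 2·x₂, 0], [2·x₂, 2·x₁ + 4·x₂, 0], [-2, 5, 1]].
At the point, J = [[-9.0000, 5.0000, 0.0000], [3.0000, 5.0000, 0.0000], [-2.0000, 5.0000, 1.0000]] (det J = -60.0000).
Solving J·Δ = −F gives Δ = (0.0625, -0.6375, -3.1875).
Then the next iterate is (x₁, x₂, x₃)₁ = (-0.4375, 0.8625, -5.1875).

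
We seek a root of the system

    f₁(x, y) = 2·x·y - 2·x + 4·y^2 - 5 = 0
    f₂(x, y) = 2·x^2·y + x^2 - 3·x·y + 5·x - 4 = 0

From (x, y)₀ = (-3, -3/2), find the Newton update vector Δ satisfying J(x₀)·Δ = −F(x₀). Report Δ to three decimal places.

At (-3, -3/2): F = (19.000, -50.500).
Jacobian J = [[2·y - 2, 2·x + 8·y], [4·x·y + 2·x - 3·y + 5, 2·x^2 - 3·x]].
At the point, J = [[-5.000, -18.000], [21.500, 27.000]] (det J = 252.000).
Solving J·Δ = −F gives Δ = (1.571, 0.619).

(1.571, 0.619)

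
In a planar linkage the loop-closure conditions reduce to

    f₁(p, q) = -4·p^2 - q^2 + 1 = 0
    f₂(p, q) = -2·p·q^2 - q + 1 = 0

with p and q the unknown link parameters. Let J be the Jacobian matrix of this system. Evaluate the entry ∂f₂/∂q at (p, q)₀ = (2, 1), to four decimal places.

-9.0000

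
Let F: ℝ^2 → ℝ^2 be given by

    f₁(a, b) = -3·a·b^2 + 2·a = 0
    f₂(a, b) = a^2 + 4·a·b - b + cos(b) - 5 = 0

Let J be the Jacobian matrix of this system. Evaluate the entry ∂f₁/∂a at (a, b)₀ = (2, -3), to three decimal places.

-25.000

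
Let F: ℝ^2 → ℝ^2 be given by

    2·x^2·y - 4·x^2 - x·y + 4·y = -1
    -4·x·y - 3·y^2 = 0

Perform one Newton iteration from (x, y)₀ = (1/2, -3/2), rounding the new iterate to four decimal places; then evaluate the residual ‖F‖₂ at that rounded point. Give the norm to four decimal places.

At (1/2, -3/2): F = (-6.0000, -3.7500).
Jacobian J = [[4·x·y - 8·x - y, 2·x^2 - x + 4], [-4·y, -4·x - 6·y]].
At the point, J = [[-5.5000, 4.0000], [6.0000, 7.0000]] (det J = -62.5000).
Solving J·Δ = −F gives Δ = (-0.4320, 0.9060).
Then the next iterate is (x, y)₁ = (0.0680, -0.5940).
Re-evaluating at (0.0680, -0.5940): F = (-1.359597, -0.896940), so ‖F‖₂ = 1.6288.

1.6288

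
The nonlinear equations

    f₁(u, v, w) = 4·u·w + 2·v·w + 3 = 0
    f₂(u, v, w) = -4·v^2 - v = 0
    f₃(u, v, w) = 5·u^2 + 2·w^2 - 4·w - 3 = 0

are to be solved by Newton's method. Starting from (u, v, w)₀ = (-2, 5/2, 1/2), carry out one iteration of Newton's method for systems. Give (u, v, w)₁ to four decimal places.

(-1.2794, 1.1905, 1.0439)

At (-2, 5/2, 1/2): F = (1.5000, -27.5000, 15.5000).
Jacobian J = [[4·w, 2·w, 4·u + 2·v], [0, -8·v - 1, 0], [10·u, 0, 4·w - 4]].
At the point, J = [[2.0000, 1.0000, -3.0000], [0.0000, -21.0000, 0.0000], [-20.0000, 0.0000, -2.0000]] (det J = 1344.0000).
Solving J·Δ = −F gives Δ = (0.7206, -1.3095, 0.5439).
Then the next iterate is (u, v, w)₁ = (-1.2794, 1.1905, 1.0439).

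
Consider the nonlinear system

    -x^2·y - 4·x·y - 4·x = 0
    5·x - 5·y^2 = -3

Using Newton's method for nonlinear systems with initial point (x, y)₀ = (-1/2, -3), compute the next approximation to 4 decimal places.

At (-1/2, -3): F = (-3.2500, -44.5000).
Jacobian J = [[-2·x·y - 4·y - 4, -x^2 - 4·x], [5, -10·y]].
At the point, J = [[5.0000, 1.7500], [5.0000, 30.0000]] (det J = 141.2500).
Solving J·Δ = −F gives Δ = (0.1389, 1.4602).
Then the next iterate is (x, y)₁ = (-0.3611, -1.5398).

(-0.3611, -1.5398)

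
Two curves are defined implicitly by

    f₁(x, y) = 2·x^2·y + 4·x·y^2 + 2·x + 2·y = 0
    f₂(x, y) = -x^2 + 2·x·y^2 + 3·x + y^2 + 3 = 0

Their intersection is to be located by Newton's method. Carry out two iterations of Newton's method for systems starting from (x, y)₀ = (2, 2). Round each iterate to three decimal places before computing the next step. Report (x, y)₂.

At (2, 2): F = (56.000, 25.000).
Jacobian J = [[4·x·y + 4·y^2 + 2, 2·x^2 + 8·x·y + 2], [-2·x + 2·y^2 + 3, 4·x·y + 2·y]].
At the point, J = [[34.000, 42.000], [7.000, 20.000]] (det J = 386.000).
Solving J·Δ = −F gives Δ = (-0.181, -1.187).
Then the next iterate is (x, y)₁ = (1.819, 0.813).
Round to (1.819, 0.813) and repeat: F = (15.45326, 8.21381), J = [[10.55926, 20.44830], [0.68394, 7.54139]].
Δ = (0.783, -1.160), so (x, y)₂ = (2.602, -0.347).

(2.602, -0.347)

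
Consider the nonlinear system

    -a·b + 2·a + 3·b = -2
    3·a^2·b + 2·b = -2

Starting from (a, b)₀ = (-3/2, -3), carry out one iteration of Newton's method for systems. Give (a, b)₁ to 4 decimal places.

At (-3/2, -3): F = (-14.5000, -24.2500).
Jacobian J = [[-b + 2, -a + 3], [6·a·b, 3·a^2 + 2]].
At the point, J = [[5.0000, 4.5000], [27.0000, 8.7500]] (det J = -77.7500).
Solving J·Δ = −F gives Δ = (-0.2283, 3.4759).
Then the next iterate is (a, b)₁ = (-1.7283, 0.4759).

(-1.7283, 0.4759)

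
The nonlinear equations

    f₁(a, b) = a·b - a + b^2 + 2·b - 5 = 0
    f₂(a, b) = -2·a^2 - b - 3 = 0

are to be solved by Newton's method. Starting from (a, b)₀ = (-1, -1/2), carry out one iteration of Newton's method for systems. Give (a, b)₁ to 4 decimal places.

(-3.8333, -16.3333)

At (-1, -1/2): F = (-4.2500, -4.5000).
Jacobian J = [[b - 1, a + 2·b + 2], [-4·a, -1]].
At the point, J = [[-1.5000, 0.0000], [4.0000, -1.0000]] (det J = 1.5000).
Solving J·Δ = −F gives Δ = (-2.8333, -15.8333).
Then the next iterate is (a, b)₁ = (-3.8333, -16.3333).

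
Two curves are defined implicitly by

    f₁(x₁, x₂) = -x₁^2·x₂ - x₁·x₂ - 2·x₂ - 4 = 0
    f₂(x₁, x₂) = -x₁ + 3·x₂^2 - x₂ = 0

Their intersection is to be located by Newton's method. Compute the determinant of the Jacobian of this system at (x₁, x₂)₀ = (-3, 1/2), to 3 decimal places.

-3.000

J = [[-2·x₁·x₂ - x₂, -x₁^2 - x₁ - 2], [-1, 6·x₂ - 1]].
At the point, J = [[2.500, -8.000], [-1.000, 2.000]].
det J = -3.000.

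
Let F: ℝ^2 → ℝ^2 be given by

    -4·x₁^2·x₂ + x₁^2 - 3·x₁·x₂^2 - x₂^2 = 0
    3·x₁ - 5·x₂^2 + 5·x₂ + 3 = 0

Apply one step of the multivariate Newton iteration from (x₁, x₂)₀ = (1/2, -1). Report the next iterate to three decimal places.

(0.319, -0.597)

At (1/2, -1): F = (-1.250, -5.500).
Jacobian J = [[-8·x₁·x₂ + 2·x₁ - 3·x₂^2, -4·x₁^2 - 6·x₁·x₂ - 2·x₂], [3, -10·x₂ + 5]].
At the point, J = [[2.000, 4.000], [3.000, 15.000]] (det J = 18.000).
Solving J·Δ = −F gives Δ = (-0.181, 0.403).
Then the next iterate is (x₁, x₂)₁ = (0.319, -0.597).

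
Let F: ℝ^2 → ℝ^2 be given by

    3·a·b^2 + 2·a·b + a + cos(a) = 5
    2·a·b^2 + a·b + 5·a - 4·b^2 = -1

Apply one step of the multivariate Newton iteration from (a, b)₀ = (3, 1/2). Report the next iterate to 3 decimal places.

(-0.362, 0.934)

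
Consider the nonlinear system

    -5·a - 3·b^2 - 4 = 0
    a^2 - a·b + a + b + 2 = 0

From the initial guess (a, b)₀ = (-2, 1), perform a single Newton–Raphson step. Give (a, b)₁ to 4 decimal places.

(-0.6923, 0.4103)

At (-2, 1): F = (3.0000, 7.0000).
Jacobian J = [[-5, -6·b], [2·a - b + 1, -a + 1]].
At the point, J = [[-5.0000, -6.0000], [-4.0000, 3.0000]] (det J = -39.0000).
Solving J·Δ = −F gives Δ = (1.3077, -0.5897).
Then the next iterate is (a, b)₁ = (-0.6923, 0.4103).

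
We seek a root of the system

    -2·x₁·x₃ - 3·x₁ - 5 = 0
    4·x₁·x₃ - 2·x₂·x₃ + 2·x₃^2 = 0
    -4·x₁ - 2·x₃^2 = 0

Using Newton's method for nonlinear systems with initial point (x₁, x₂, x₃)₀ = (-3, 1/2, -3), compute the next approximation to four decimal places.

At (-3, 1/2, -3): F = (-14.0000, 57.0000, -6.0000).
Jacobian J = [[-2·x₃ - 3, 0, -2·x₁], [4·x₃, -2·x₃, 4·x₁ - 2·x₂ + 4·x₃], [-4, 0, -4·x₃]].
At the point, J = [[3.0000, 0.0000, 6.0000], [-12.0000, 6.0000, -25.0000], [-4.0000, 0.0000, 12.0000]] (det J = 360.0000).
Solving J·Δ = −F gives Δ = (2.2000, 0.0389, 1.2333).
Then the next iterate is (x₁, x₂, x₃)₁ = (-0.8000, 0.5389, -1.7667).

(-0.8000, 0.5389, -1.7667)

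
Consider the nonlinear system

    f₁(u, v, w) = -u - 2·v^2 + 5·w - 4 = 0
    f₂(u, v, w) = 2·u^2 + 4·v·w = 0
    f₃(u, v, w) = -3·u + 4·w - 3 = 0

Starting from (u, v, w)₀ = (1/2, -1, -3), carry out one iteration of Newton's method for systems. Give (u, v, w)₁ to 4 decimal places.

(1.4138, -1.4095, 1.8103)

At (1/2, -1, -3): F = (-21.5000, 12.5000, -16.5000).
Jacobian J = [[-1, -4·v, 5], [4·u, 4·w, 4·v], [-3, 0, 4]].
At the point, J = [[-1.0000, 4.0000, 5.0000], [2.0000, -12.0000, -4.0000], [-3.0000, 0.0000, 4.0000]] (det J = -116.0000).
Solving J·Δ = −F gives Δ = (0.9138, -0.4095, 4.8103).
Then the next iterate is (u, v, w)₁ = (1.4138, -1.4095, 1.8103).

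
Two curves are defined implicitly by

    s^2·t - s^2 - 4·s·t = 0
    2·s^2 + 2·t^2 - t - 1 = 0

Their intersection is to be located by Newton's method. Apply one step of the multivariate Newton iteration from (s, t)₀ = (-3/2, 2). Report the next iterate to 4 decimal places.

At (-3/2, 2): F = (14.2500, 9.5000).
Jacobian J = [[2·s·t - 2·s - 4·t, s^2 - 4·s], [4·s, 4·t - 1]].
At the point, J = [[-11.0000, 8.2500], [-6.0000, 7.0000]] (det J = -27.5000).
Solving J·Δ = −F gives Δ = (0.7773, -0.6909).
Then the next iterate is (s, t)₁ = (-0.7227, 1.3091).

(-0.7227, 1.3091)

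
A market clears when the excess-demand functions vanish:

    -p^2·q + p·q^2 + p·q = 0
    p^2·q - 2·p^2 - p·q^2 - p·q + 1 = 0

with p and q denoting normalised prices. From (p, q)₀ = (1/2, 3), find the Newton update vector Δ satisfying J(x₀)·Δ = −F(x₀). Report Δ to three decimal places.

(0.250, -2.308)

At (1/2, 3): F = (5.250, -4.750).
Jacobian J = [[-2·p·q + q^2 + q, -p^2 + 2·p·q + p], [2·p·q - 4·p - q^2 - q, p^2 - 2·p·q - p]].
At the point, J = [[9.000, 3.250], [-11.000, -3.250]] (det J = 6.500).
Solving J·Δ = −F gives Δ = (0.250, -2.308).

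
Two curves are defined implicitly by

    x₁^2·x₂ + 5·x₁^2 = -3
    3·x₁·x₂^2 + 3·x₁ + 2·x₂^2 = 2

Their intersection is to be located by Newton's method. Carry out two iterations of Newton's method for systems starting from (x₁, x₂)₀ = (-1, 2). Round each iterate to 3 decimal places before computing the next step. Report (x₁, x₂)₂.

At (-1, 2): F = (10.000, -9.000).
Jacobian J = [[2·x₁·x₂ + 10·x₁, x₁^2], [3·x₂^2 + 3, 6·x₁·x₂ + 4·x₂]].
At the point, J = [[-14.000, 1.000], [15.000, -4.000]] (det J = 41.000).
Solving J·Δ = −F gives Δ = (0.756, 0.585).
Then the next iterate is (x₁, x₂)₁ = (-0.244, 2.585).
Round to (-0.244, 2.585) and repeat: F = (3.45158, 5.74106), J = [[-3.70148, 0.05954], [23.04668, 6.55556]].
Δ = (0.869, -3.932), so (x₁, x₂)₂ = (0.625, -1.347).

(0.625, -1.347)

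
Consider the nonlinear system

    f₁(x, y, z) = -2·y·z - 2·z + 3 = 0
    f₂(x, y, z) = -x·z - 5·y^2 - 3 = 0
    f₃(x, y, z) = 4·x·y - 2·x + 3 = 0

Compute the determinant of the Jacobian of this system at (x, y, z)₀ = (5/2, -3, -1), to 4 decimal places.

1790.0000

J = [[0, -2·z, -2·y - 2], [-z, -10·y, -x], [4·y - 2, 4·x, 0]].
At the point, J = [[0.0000, 2.0000, 4.0000], [1.0000, 30.0000, -2.5000], [-14.0000, 10.0000, 0.0000]].
det J = 1790.0000.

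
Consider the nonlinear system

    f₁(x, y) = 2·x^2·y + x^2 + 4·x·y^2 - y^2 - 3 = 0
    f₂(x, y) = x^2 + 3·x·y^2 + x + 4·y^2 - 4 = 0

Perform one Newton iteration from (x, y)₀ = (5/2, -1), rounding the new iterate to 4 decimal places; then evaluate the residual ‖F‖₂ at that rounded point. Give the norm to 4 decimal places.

At (5/2, -1): F = (-0.2500, 16.2500).
Jacobian J = [[4·x·y + 2·x + 4·y^2, 2·x^2 + 8·x·y - 2·y], [2·x + 3·y^2 + 1, 6·x·y + 8·y]].
At the point, J = [[-1.0000, -5.5000], [9.0000, -23.0000]] (det J = 72.5000).
Solving J·Δ = −F gives Δ = (-1.3121, 0.1931).
Then the next iterate is (x, y)₁ = (1.1879, -0.8069).
Re-evaluating at (1.1879, -0.8069): F = (-1.423517, 3.523638), so ‖F‖₂ = 3.8003.

3.8003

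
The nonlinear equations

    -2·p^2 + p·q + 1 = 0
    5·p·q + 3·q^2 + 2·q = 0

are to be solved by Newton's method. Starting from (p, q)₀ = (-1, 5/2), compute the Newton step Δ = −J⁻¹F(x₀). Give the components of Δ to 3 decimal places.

At (-1, 5/2): F = (-3.500, 11.250).
Jacobian J = [[-4·p + q, p], [5·q, 5·p + 6·q + 2]].
At the point, J = [[6.500, -1.000], [12.500, 12.000]] (det J = 90.500).
Solving J·Δ = −F gives Δ = (0.340, -1.291).

(0.340, -1.291)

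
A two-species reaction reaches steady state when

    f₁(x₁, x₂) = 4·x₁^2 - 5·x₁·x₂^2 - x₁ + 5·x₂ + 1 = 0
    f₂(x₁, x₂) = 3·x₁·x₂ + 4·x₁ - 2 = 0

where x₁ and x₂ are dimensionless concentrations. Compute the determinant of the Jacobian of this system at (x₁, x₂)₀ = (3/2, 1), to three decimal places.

97.000

J = [[8·x₁ - 5·x₂^2 - 1, -10·x₁·x₂ + 5], [3·x₂ + 4, 3·x₁]].
At the point, J = [[6.000, -10.000], [7.000, 4.500]].
det J = 97.000.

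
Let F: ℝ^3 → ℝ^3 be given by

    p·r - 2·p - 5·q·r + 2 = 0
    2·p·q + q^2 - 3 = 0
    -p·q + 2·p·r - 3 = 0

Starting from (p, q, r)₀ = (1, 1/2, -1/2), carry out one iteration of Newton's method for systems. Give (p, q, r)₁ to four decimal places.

At (1, 1/2, -1/2): F = (0.7500, -1.7500, -4.5000).
Jacobian J = [[r - 2, -5·r, p - 5·q], [2·q, 2·p + 2·q, 0], [-q + 2·r, -p, 2·p]].
At the point, J = [[-2.5000, 2.5000, -1.5000], [1.0000, 3.0000, 0.0000], [-1.5000, -1.0000, 2.0000]] (det J = -25.2500).
Solving J·Δ = −F gives Δ = (-0.3812, 0.7104, 2.3193).
Then the next iterate is (p, q, r)₁ = (0.6188, 1.2104, 1.8193).

(0.6188, 1.2104, 1.8193)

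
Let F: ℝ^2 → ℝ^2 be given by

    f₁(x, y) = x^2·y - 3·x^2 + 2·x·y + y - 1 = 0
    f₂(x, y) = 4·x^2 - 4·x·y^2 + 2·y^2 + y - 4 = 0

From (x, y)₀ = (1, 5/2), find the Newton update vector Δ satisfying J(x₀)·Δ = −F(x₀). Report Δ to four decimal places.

(0.4375, -1.9375)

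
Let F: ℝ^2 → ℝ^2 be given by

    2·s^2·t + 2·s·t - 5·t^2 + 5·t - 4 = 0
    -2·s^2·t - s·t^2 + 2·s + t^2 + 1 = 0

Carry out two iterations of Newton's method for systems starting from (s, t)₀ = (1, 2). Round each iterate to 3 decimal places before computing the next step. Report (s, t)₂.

(1.069, 1.297)

At (1, 2): F = (-6.000, -1.000).
Jacobian J = [[4·s·t + 2·t, 2·s^2 + 2·s - 10·t + 5], [-4·s·t - t^2 + 2, -2·s^2 - 2·s·t + 2·t]].
At the point, J = [[12.000, -11.000], [-10.000, -2.000]] (det J = -134.000).
Solving J·Δ = −F gives Δ = (0.007, -0.537).
Then the next iterate is (s, t)₁ = (1.007, 1.463).
Round to (1.007, 1.463) and repeat: F = (-1.47326, 0.03191), J = [[8.81896, -5.58790], [-6.03333, -2.04858]].
Δ = (0.062, -0.166), so (s, t)₂ = (1.069, 1.297).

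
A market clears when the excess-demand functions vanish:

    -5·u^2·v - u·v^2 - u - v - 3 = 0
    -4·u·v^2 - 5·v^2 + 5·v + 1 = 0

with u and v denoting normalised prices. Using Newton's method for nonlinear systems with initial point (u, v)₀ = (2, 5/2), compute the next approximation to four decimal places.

At (2, 5/2): F = (-70.0000, -67.7500).
Jacobian J = [[-10·u·v - v^2 - 1, -5·u^2 - 2·u·v - 1], [-4·v^2, -8·u·v - 10·v + 5]].
At the point, J = [[-57.2500, -31.0000], [-25.0000, -60.0000]] (det J = 2660.0000).
Solving J·Δ = −F gives Δ = (-0.7894, -0.8003).
Then the next iterate is (u, v)₁ = (1.2106, 1.6997).

(1.2106, 1.6997)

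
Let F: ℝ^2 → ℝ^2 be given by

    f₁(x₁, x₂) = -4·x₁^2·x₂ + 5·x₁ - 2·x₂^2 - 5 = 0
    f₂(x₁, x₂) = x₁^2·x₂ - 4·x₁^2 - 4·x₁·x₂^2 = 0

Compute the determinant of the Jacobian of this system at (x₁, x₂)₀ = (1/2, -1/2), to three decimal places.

J = [[-8·x₁·x₂ + 5, -4·x₁^2 - 4·x₂], [2·x₁·x₂ - 8·x₁ - 4·x₂^2, x₁^2 - 8·x₁·x₂]].
At the point, J = [[7.000, 1.000], [-5.500, 2.250]].
det J = 21.250.

21.250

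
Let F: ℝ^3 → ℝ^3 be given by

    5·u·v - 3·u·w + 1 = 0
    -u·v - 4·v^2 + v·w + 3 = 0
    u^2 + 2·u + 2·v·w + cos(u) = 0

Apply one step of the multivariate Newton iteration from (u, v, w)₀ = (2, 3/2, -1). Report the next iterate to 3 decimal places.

At (2, 3/2, -1): F = (22.000, -10.500, 4.58385).
Jacobian J = [[5·v - 3·w, 5·u, -3·u], [-v, -u - 8·v + w, v], [2·u - sin(u) + 2, 2·w, 2·v]].
At the point, J = [[10.500, 10.000, -6.000], [-1.500, -15.000, 1.500], [5.09070, -2.000, 3.000]] (det J = -795.80269).
Solving J·Δ = −F gives Δ = (-1.356, -0.522, 0.424).
Then the next iterate is (u, v, w)₁ = (0.644, 0.978, -0.576).

(0.644, 0.978, -0.576)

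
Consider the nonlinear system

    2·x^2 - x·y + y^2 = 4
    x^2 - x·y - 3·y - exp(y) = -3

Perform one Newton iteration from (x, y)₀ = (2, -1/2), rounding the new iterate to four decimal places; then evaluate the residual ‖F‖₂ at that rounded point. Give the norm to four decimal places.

At (2, -1/2): F = (5.2500, 8.893469).
Jacobian J = [[4·x - y, -x + 2·y], [2·x - y, -x - exp(y) - 3]].
At the point, J = [[8.5000, -3.0000], [4.5000, -5.606531]] (det J = -34.155511).
Solving J·Δ = −F gives Δ = (-0.0806, 1.5216).
Then the next iterate is (x, y)₁ = (1.9194, 1.0216).
Re-evaluating at (1.9194, 1.0216): F = (2.451000, -1.119198), so ‖F‖₂ = 2.6944.

2.6944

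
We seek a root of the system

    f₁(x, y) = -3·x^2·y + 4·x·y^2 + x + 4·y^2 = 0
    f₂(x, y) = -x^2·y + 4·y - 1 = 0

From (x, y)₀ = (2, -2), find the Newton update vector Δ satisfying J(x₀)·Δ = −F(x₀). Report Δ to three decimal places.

(0.125, 1.319)

At (2, -2): F = (74.000, -1.000).
Jacobian J = [[-6·x·y + 4·y^2 + 1, -3·x^2 + 8·x·y + 8·y], [-2·x·y, -x^2 + 4]].
At the point, J = [[41.000, -60.000], [8.000, 0.000]] (det J = 480.000).
Solving J·Δ = −F gives Δ = (0.125, 1.319).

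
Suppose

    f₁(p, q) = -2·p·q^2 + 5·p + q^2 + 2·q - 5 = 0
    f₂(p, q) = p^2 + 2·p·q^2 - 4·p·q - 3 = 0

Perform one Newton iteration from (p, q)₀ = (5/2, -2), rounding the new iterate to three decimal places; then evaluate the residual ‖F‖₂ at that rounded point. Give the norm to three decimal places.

11.533

At (5/2, -2): F = (-12.500, 43.250).
Jacobian J = [[-2·q^2 + 5, -4·p·q + 2·q + 2], [2·p + 2·q^2 - 4·q, 4·p·q - 4·p]].
At the point, J = [[-3.000, 18.000], [21.000, -30.000]] (det J = -288.000).
Solving J·Δ = −F gives Δ = (-1.401, 0.461).
Then the next iterate is (p, q)₁ = (1.099, -1.539).
Re-evaluating at (1.099, -1.539): F = (-5.42049, 10.17925), so ‖F‖₂ = 11.533.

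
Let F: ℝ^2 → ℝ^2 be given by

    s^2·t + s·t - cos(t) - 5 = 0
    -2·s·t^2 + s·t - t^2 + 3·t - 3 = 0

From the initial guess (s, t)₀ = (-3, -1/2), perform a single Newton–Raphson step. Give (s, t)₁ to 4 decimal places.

At (-3, -1/2): F = (-8.877583, -1.7500).
Jacobian J = [[2·s·t + t, s^2 + s + sin(t)], [-2·t^2 + t, -4·s·t + s - 2·t + 3]].
At the point, J = [[2.5000, 5.520574], [-1.0000, -5.0000]] (det J = -6.979426).
Solving J·Δ = −F gives Δ = (7.7440, -1.8988).
Then the next iterate is (s, t)₁ = (4.7440, -2.3988).

(4.7440, -2.3988)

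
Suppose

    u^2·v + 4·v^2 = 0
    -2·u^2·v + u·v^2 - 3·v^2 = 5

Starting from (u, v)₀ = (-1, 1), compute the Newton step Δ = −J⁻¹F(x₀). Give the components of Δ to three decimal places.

At (-1, 1): F = (5.000, -11.000).
Jacobian J = [[2·u·v, u^2 + 8·v], [-4·u·v + v^2, -2·u^2 + 2·u·v - 6·v]].
At the point, J = [[-2.000, 9.000], [5.000, -10.000]] (det J = -25.000).
Solving J·Δ = −F gives Δ = (1.960, -0.120).

(1.960, -0.120)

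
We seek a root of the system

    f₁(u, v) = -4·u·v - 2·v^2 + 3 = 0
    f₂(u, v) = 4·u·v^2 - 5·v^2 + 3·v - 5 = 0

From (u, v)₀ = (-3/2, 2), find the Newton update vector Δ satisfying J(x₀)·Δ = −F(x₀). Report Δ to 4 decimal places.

(1.0361, -0.6444)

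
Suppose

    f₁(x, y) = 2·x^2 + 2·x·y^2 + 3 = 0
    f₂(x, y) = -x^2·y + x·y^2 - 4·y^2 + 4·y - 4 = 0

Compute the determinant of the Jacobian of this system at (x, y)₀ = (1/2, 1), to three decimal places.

-13.000

J = [[4·x + 2·y^2, 4·x·y], [-2·x·y + y^2, -x^2 + 2·x·y - 8·y + 4]].
At the point, J = [[4.000, 2.000], [0.000, -3.250]].
det J = -13.000.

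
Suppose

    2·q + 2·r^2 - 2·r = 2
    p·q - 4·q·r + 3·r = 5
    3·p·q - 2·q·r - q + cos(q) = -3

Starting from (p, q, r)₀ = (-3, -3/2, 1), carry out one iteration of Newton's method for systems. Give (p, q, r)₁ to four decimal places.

(-2.5479, 0.3951, 1.6049)

At (-3, -3/2, 1): F = (-5.0000, 8.5000, 21.070737).
Jacobian J = [[0, 2, 4·r - 2], [q, p - 4·r, -4·q + 3], [3·q, 3·p - 2·r - sin(q) - 1, -2·q]].
At the point, J = [[0.0000, 2.0000, 2.0000], [-1.5000, -7.0000, 9.0000], [-4.5000, -11.002505, 3.0000]] (det J = -101.992485).
Solving J·Δ = −F gives Δ = (0.4521, 1.8951, 0.6049).
Then the next iterate is (p, q, r)₁ = (-2.5479, 0.3951, 1.6049).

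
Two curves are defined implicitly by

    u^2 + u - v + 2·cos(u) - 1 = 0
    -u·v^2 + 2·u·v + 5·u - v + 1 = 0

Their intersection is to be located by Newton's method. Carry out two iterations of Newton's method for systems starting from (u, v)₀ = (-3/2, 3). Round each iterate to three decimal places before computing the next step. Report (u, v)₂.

(4.039, -1.175)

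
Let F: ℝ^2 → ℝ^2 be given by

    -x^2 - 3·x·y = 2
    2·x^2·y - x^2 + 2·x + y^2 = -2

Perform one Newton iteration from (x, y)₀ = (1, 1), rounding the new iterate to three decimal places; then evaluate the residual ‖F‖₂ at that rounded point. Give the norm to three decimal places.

3.387

At (1, 1): F = (-6.000, 6.000).
Jacobian J = [[-2·x - 3·y, -3·x], [4·x·y - 2·x + 2, 2·x^2 + 2·y]].
At the point, J = [[-5.000, -3.000], [4.000, 4.000]] (det J = -8.000).
Solving J·Δ = −F gives Δ = (-0.750, -0.750).
Then the next iterate is (x, y)₁ = (0.250, 0.250).
Re-evaluating at (0.250, 0.250): F = (-2.250, 2.53125), so ‖F‖₂ = 3.387.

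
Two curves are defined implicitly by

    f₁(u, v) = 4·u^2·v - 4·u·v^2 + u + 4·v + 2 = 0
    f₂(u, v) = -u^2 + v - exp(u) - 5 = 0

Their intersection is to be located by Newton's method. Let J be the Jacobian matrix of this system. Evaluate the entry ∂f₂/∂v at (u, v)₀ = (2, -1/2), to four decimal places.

∂f₂/∂v = 1.
At (2, -1/2) this is 1.0000.

1.0000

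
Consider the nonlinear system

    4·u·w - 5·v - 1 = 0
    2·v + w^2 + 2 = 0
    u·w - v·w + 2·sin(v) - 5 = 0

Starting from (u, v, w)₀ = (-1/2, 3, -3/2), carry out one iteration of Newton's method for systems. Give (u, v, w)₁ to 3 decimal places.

(1.745, -2.258, -1.589)

At (-1/2, 3, -3/2): F = (-13.000, 10.250, 0.53224).
Jacobian J = [[4·w, -5, 4·u], [0, 2, 2·w], [w, -w + 2·cos(v), u - v]].
At the point, J = [[-6.000, -5.000, -2.000], [0.000, 2.000, -3.000], [-1.500, -0.47998, -3.500]] (det J = 22.13973).
Solving J·Δ = −F gives Δ = (2.245, -5.258, -0.089).
Then the next iterate is (u, v, w)₁ = (1.745, -2.258, -1.589).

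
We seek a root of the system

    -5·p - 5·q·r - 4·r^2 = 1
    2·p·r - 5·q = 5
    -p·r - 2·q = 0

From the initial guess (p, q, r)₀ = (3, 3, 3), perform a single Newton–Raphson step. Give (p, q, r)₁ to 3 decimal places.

At (3, 3, 3): F = (-97.000, -2.000, -15.000).
Jacobian J = [[-5, -5·r, -5·q - 8·r], [2·r, -5, 2·p], [-r, -2, -p]].
At the point, J = [[-5.000, -15.000, -39.000], [6.000, -5.000, 6.000], [-3.000, -2.000, -3.000]] (det J = 918.000).
Solving J·Δ = −F gives Δ = (-1.732, -3.556, -0.898).
Then the next iterate is (p, q, r)₁ = (1.268, -0.556, 2.102).

(1.268, -0.556, 2.102)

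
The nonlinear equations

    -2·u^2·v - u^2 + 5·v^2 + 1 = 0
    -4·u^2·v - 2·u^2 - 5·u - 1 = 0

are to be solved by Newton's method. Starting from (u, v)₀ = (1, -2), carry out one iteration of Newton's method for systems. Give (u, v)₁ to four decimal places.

(1.7385, -0.7077)

At (1, -2): F = (24.0000, 0.0000).
Jacobian J = [[-4·u·v - 2·u, -2·u^2 + 10·v], [-8·u·v - 4·u - 5, -4·u^2]].
At the point, J = [[6.0000, -22.0000], [7.0000, -4.0000]] (det J = 130.0000).
Solving J·Δ = −F gives Δ = (0.7385, 1.2923).
Then the next iterate is (u, v)₁ = (1.7385, -0.7077).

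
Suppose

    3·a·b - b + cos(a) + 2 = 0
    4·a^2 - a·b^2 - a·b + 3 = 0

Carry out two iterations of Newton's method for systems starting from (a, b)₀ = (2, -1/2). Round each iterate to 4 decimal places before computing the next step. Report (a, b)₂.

At (2, -1/2): F = (-0.916147, 19.5000).
Jacobian J = [[3·b - sin(a), 3·a - 1], [8·a - b^2 - b, -2·a·b - a]].
At the point, J = [[-2.409297, 5.0000], [16.2500, 0.0000]] (det J = -81.2500).
Solving J·Δ = −F gives Δ = (-1.2000, -0.3950).
Then the next iterate is (a, b)₁ = (0.8000, -0.8950).
Round to (0.8000, -0.8950) and repeat: F = (1.443707, 5.635180), J = [[-3.402356, 1.4000], [6.493975, 0.6320]].
Δ = (-0.6206, -2.5395), so (a, b)₂ = (0.1794, -3.4345).

(0.1794, -3.4345)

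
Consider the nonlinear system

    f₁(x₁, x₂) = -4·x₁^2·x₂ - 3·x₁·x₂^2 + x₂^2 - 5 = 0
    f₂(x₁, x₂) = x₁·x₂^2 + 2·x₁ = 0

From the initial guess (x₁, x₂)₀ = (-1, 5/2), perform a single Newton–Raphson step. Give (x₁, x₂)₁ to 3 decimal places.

At (-1, 5/2): F = (10.000, -8.250).
Jacobian J = [[-8·x₁·x₂ - 3·x₂^2, -4·x₁^2 - 6·x₁·x₂ + 2·x₂], [x₂^2 + 2, 2·x₁·x₂]].
At the point, J = [[1.250, 16.000], [8.250, -5.000]] (det J = -138.250).
Solving J·Δ = −F gives Δ = (0.593, -0.671).
Then the next iterate is (x₁, x₂)₁ = (-0.407, 1.829).

(-0.407, 1.829)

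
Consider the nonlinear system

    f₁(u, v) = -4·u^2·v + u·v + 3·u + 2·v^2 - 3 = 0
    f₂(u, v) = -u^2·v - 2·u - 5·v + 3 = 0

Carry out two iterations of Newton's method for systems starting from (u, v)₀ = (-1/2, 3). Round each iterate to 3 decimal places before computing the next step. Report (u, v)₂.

(4.037, -1.310)

At (-1/2, 3): F = (9.000, -11.750).
Jacobian J = [[-8·u·v + v + 3, -4·u^2 + u + 4·v], [-2·u·v - 2, -u^2 - 5]].
At the point, J = [[18.000, 10.500], [1.000, -5.250]] (det J = -105.000).
Solving J·Δ = −F gives Δ = (0.725, -2.100).
Then the next iterate is (u, v)₁ = (0.225, 0.900).
Round to (0.225, 0.900) and repeat: F = (-0.68475, -1.99556), J = [[2.280, 3.62250], [-2.405, -5.05063]].
Δ = (3.812, -2.210), so (u, v)₂ = (4.037, -1.310).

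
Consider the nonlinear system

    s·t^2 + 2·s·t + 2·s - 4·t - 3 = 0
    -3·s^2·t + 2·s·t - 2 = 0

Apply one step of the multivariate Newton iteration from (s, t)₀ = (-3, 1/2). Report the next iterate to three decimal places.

At (-3, 1/2): F = (-14.750, -18.500).
Jacobian J = [[t^2 + 2·t + 2, 2·s·t + 2·s - 4], [-6·s·t + 2·t, -3·s^2 + 2·s]].
At the point, J = [[3.250, -13.000], [10.000, -33.000]] (det J = 22.750).
Solving J·Δ = −F gives Δ = (-10.824, -3.841).
Then the next iterate is (s, t)₁ = (-13.824, -3.341).

(-13.824, -3.341)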